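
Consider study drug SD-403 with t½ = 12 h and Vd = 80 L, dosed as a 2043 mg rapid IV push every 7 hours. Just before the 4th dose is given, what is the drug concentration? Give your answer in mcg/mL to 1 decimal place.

36.0 mcg/mL

f = (1/2)^(τ/t½) = (1/2)^(7/12) ≈ 0.6674.
C₀ = D/Vd = 2043/80 ≈ 25.538 mcg/mL.
Before the 4th dose, 3 doses have been given. Superposition: Cmin = C₀·(f + f² + … + f^3).
≈ 25.538 × (0.6674 + 0.4454 + 0.2973) ≈ 25.538 × 1.4101 ≈ 36.011 mcg/mL.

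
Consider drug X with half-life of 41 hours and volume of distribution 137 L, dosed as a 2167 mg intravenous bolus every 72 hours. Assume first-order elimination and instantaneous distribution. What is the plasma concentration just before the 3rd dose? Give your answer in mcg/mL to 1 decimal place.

f = (1/2)^(τ/t½) = (1/2)^(72/41) ≈ 0.2960.
C₀ = D/Vd = 2167/137 ≈ 15.818 mcg/mL.
Before the 3rd dose, 2 doses have been given. Superposition: Cmin = C₀·(f + f²).
≈ 15.818 × (0.2960 + 0.0876) ≈ 15.818 × 0.3836 ≈ 6.068 mcg/mL.

6.1 mcg/mL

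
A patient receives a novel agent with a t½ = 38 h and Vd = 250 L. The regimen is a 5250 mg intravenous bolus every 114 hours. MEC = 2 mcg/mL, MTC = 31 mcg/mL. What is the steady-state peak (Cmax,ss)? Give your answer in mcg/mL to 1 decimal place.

24.0 mcg/mL

τ = 114 h = 3 half-lives, so f = (1/2)^3 = 0.125.
Accumulation ratio R = 1/(1 − f) = 1/0.875 = 8/7.
Single-dose peak C₀ = D/Vd = 5250/250 = 21 mcg/mL.
Steady-state peak Cmax,ss = C₀·R = 21 × 8/7 ≈ 24.000 mcg/mL.
Peak 24.0 mcg/mL vs MTC 31 mcg/mL: below toxic threshold.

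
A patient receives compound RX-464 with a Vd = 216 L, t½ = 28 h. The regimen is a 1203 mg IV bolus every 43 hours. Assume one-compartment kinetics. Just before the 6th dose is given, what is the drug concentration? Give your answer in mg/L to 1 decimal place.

2.9 mg/L

f = (1/2)^(τ/t½) = (1/2)^(43/28) ≈ 0.3449.
C₀ = D/Vd = 1203/216 ≈ 5.569 mg/L.
Before the 6th dose, 5 doses have been given. Superposition: Cmin = C₀·(f + f² + … + f^5).
≈ 5.569 × (0.3449 + 0.1190 + 0.0410 + 0.0142 + 0.0049) ≈ 5.569 × 0.5240 ≈ 2.918 mg/L.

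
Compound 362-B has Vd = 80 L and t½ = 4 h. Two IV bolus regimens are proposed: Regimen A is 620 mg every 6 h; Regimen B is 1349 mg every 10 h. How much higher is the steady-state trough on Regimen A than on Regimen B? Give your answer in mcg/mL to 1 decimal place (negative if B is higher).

0.6 mcg/mL

Regimen A: f = (1/2)^(6/4) ≈ 0.3536; Cmin,ss = (620/80)·f/(1−f) ≈ 4.239 mcg/mL.
Regimen B: f = (1/2)^(10/4) ≈ 0.1768; Cmin,ss = (1349/80)·f/(1−f) ≈ 3.622 mcg/mL.
Difference ≈ 4.239 − 3.622 ≈ 0.617 mcg/mL.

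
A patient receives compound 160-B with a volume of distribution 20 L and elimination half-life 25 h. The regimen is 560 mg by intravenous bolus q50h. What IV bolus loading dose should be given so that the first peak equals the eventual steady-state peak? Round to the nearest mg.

747 mg

f = (1/2)^(50/25) ≈ 0.250000; accumulation ratio R = 1/(1−f) ≈ 1.33333.
Loading dose to hit Cmax,ss on first dose: D_load = D_maint·R ≈ 560 × 1.33333 ≈ 746.66 mg.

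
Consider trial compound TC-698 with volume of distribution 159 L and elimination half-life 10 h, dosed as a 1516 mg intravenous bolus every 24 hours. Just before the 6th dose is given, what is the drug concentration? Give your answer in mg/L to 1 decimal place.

2.2 mg/L

f = (1/2)^(τ/t½) = (1/2)^(24/10) ≈ 0.1895.
C₀ = D/Vd = 1516/159 ≈ 9.535 mg/L.
Before the 6th dose, 5 doses have been given. Superposition: Cmin = C₀·(f + f² + … + f^5).
≈ 9.535 × (0.1895 + 0.0359 + 0.0068 + 0.0013 + 0.0002) ≈ 9.535 × 0.2337 ≈ 2.228 mg/L.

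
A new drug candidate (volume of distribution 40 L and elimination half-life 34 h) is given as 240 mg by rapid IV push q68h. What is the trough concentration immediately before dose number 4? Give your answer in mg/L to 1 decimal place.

2.0 mg/L

f = (1/2)^(τ/t½) = (1/2)^(68/34) ≈ 0.2500.
C₀ = D/Vd = 240/40 ≈ 6.000 mg/L.
Before the 4th dose, 3 doses have been given. Superposition: Cmin = C₀·(f + f² + … + f^3).
≈ 6.000 × (0.2500 + 0.0625 + 0.0156) ≈ 6.000 × 0.3281 ≈ 1.969 mg/L.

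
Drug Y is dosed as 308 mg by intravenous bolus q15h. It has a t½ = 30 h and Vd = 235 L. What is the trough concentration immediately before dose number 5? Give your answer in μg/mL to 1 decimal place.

2.4 μg/mL

f = (1/2)^(τ/t½) = (1/2)^(15/30) ≈ 0.7071.
C₀ = D/Vd = 308/235 ≈ 1.311 μg/mL.
Before the 5th dose, 4 doses have been given. Superposition: Cmin = C₀·(f + f² + … + f^4).
≈ 1.311 × (0.7071 + 0.5000 + 0.3535 + 0.2500) ≈ 1.311 × 1.8106 ≈ 2.374 μg/mL.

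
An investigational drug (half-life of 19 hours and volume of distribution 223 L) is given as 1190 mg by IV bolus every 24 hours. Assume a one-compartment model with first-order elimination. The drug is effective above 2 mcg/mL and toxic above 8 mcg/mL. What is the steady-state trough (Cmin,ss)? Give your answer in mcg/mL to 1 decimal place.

3.8 mcg/mL

τ/t½ = 24/19 ≈ 1.2632, so fraction remaining f = (1/2)^(24/19) ≈ 0.4166.
Each bolus raises the concentration by D/Vd = 1190/223 ≈ 5.336 mcg/mL.
Steady-state trough Cmin,ss = C₀·f/(1−f) ≈ 5.336 × 0.4166/0.5834 ≈ 3.810 mcg/mL.
Trough 3.8 mcg/mL vs MEC 2 mcg/mL: adequate.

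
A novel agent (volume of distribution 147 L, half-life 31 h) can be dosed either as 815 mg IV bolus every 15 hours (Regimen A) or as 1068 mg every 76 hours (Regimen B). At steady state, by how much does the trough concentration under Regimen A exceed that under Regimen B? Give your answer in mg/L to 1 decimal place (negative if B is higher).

Regimen A: f = (1/2)^(15/31) ≈ 0.7151; Cmin,ss = (815/147)·f/(1−f) ≈ 13.916 mg/L.
Regimen B: f = (1/2)^(76/31) ≈ 0.1828; Cmin,ss = (1068/147)·f/(1−f) ≈ 1.625 mg/L.
Difference ≈ 13.916 − 1.625 ≈ 12.291 mg/L.

12.3 mg/L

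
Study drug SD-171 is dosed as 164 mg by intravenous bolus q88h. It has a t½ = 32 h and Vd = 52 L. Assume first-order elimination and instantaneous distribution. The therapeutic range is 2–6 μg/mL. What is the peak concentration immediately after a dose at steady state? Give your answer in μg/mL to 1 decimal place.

3.7 μg/mL

τ/t½ = 88/32 ≈ 2.75, so fraction remaining f = (1/2)^(88/32) ≈ 0.1487.
Accumulation ratio R = 1/(1 − f) ≈ 1/0.8513 ≈ 1.1747.
Each bolus raises the concentration by D/Vd = 164/52 ≈ 3.154 μg/mL.
Cmax,ss = C₀/(1 − f) ≈ 3.154/0.8513 ≈ 3.705 μg/mL.
Peak 3.7 μg/mL vs MTC 6 μg/mL: below toxic threshold.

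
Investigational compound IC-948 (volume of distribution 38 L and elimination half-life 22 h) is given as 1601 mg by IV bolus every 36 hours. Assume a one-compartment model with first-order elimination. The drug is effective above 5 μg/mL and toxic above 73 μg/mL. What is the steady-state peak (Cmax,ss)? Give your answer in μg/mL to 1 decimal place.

k = ln2/t½ = ln2/22 ≈ 0.031507 h⁻¹; fraction remaining f = e^(−kτ) = e^(−0.031507×36) ≈ 0.3217.
At steady state, accumulation factor R = 1/(1 − e^(−kτ)) ≈ 1.4743.
Each bolus raises the concentration by D/Vd = 1601/38 ≈ 42.132 μg/mL.
Steady-state peak Cmax,ss = C₀·R ≈ 42.132 × 1.4743 ≈ 62.115 μg/mL.
Peak 62.1 μg/mL vs MTC 73 μg/mL: below toxic threshold.

62.1 μg/mL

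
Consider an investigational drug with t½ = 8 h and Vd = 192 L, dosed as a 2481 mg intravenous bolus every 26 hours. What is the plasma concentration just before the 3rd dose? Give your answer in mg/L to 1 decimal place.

f = (1/2)^(τ/t½) = (1/2)^(26/8) ≈ 0.1051.
C₀ = D/Vd = 2481/192 ≈ 12.922 mg/L.
Before the 3rd dose, 2 doses have been given. Superposition: Cmin = C₀·(f + f²).
≈ 12.922 × (0.1051 + 0.0110) ≈ 12.922 × 0.1161 ≈ 1.500 mg/L.

1.5 mg/L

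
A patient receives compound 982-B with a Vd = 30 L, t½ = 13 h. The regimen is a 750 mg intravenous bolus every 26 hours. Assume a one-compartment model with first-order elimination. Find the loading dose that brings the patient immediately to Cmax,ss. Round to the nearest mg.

1000 mg

f = (1/2)^(26/13) ≈ 0.250000; accumulation ratio R = 1/(1−f) ≈ 1.33333.
Loading dose to hit Cmax,ss on first dose: D_load = D_maint·R ≈ 750 × 1.33333 ≈ 1000.00 mg.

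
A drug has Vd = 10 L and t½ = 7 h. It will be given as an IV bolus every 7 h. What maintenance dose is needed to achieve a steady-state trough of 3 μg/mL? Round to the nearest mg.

τ/t½ = 7/7 ≈ 1, so f = (1/2)^(7/7) ≈ 0.500000.
Cmin,ss = (D/Vd)·f/(1−f), so D = Cmin,ss·Vd·(1−f)/f.
D = 3 × 10 × (1−f)/f ≈ 3 × 10 × 1.00000 ≈ 30.00 mg.

30 mg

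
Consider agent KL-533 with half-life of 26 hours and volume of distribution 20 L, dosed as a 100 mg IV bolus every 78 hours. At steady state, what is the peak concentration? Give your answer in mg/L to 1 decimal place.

The dosing interval is 3 half-lives, so f = 2^(−3) = 0.125.
Accumulation ratio R = 1/(1 − f) = 1/0.875 = 8/7.
Single-dose peak C₀ = D/Vd = 100/20 = 5 mg/L.
Steady-state peak Cmax,ss = C₀·R = 5 × 8/7 ≈ 5.714 mg/L.

5.7 mg/L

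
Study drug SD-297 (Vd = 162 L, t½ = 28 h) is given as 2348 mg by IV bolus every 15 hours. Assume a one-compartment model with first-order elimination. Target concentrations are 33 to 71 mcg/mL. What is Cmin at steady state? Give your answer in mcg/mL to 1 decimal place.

τ/t½ = 15/28 ≈ 0.53571, so fraction remaining f = (1/2)^(15/28) ≈ 0.6898.
At steady state, accumulation factor R = 1/(1 − e^(−kτ)) ≈ 3.2237.
Each bolus raises the concentration by D/Vd = 2348/162 ≈ 14.494 mcg/mL.
Steady-state peak Cmax,ss = C₀·R ≈ 14.494 × 3.2237 ≈ 46.724 mcg/mL.
Steady-state trough Cmin,ss = Cmax,ss·f ≈ 46.724 × 0.6898 ≈ 32.230 mcg/mL.
Trough 32.2 mcg/mL vs MEC 33 mcg/mL: subtherapeutic.

32.2 mcg/mL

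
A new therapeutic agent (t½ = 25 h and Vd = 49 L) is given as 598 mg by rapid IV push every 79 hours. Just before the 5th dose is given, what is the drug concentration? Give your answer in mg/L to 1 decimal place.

f = (1/2)^(τ/t½) = (1/2)^(79/25) ≈ 0.1119.
C₀ = D/Vd = 598/49 ≈ 12.204 mg/L.
Before the 5th dose, 4 doses have been given. Superposition: Cmin = C₀·(f + f² + … + f^4).
≈ 12.204 × (0.1119 + 0.0125 + 0.0014 + 0.0002) ≈ 12.204 × 0.1260 ≈ 1.538 mg/L.

1.5 mg/L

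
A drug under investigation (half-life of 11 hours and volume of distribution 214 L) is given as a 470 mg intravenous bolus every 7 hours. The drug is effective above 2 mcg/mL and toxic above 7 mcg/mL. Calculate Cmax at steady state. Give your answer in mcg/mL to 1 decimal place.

6.2 mcg/mL

τ/t½ = 7/11 ≈ 0.63636, so fraction remaining f = (1/2)^(7/11) ≈ 0.6433.
Accumulation ratio R = 1/(1 − f) ≈ 1/0.3567 ≈ 2.8035.
Each bolus raises the concentration by D/Vd = 470/214 ≈ 2.196 mcg/mL.
Cmax,ss = C₀/(1 − f) ≈ 2.196/0.3567 ≈ 6.156 mcg/mL.
Peak 6.2 mcg/mL vs MTC 7 mcg/mL: below toxic threshold.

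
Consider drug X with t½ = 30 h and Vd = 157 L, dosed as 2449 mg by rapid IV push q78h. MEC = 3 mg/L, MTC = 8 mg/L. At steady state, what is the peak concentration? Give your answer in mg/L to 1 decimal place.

18.7 mg/L

τ/t½ = 78/30 ≈ 2.6, so fraction remaining f = (1/2)^(78/30) ≈ 0.1649.
Accumulation ratio R = 1/(1 − f) ≈ 1/0.8351 ≈ 1.1975.
Each bolus raises the concentration by D/Vd = 2449/157 ≈ 15.599 mg/L.
Steady-state peak Cmax,ss = C₀·R ≈ 15.599 × 1.1975 ≈ 18.680 mg/L.
Peak 18.7 mg/L vs MTC 8 mg/L: exceeds toxic threshold.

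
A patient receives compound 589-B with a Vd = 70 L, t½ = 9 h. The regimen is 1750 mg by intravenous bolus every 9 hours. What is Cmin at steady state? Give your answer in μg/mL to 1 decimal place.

τ = 9 h = 1 half-life, so f = (1/2)^1 = 0.5.
At steady state, R = 1/(1 − 0.5) = 2/1.
Single-dose peak C₀ = D/Vd = 1750/70 = 25 μg/mL.
Steady-state peak Cmax,ss = C₀·R = 25 × 2/1 ≈ 50.000 μg/mL.
Steady-state trough Cmin,ss = Cmax,ss·f ≈ 50.000 × 0.5 ≈ 25.000 μg/mL.

25.0 μg/mL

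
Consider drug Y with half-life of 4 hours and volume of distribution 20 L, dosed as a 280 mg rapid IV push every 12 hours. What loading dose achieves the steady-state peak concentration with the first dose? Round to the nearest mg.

320 mg

f = (1/2)^(12/4) ≈ 0.125000; accumulation ratio R = 1/(1−f) ≈ 1.14286.
Loading dose to hit Cmax,ss on first dose: D_load = D_maint·R ≈ 280 × 1.14286 ≈ 320.00 mg.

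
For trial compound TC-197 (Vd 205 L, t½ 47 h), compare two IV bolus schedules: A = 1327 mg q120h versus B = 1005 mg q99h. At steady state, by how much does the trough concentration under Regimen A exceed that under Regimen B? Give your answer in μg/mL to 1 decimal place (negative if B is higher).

Regimen A: f = (1/2)^(120/47) ≈ 0.1704; Cmin,ss = (1327/205)·f/(1−f) ≈ 1.330 μg/mL.
Regimen B: f = (1/2)^(99/47) ≈ 0.2322; Cmin,ss = (1005/205)·f/(1−f) ≈ 1.483 μg/mL.
Difference ≈ 1.330 − 1.483 ≈ -0.153 μg/mL.

-0.2 μg/mL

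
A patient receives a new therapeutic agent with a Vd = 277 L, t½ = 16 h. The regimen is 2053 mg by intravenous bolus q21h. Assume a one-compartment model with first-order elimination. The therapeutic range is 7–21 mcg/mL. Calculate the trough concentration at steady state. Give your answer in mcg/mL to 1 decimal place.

Over one 21-h interval, 21/16 ≈ 1.3125 half-lives elapse, leaving f ≈ 0.4026 of each dose.
Accumulation ratio R = 1/(1 − f) ≈ 1/0.5974 ≈ 1.6739.
Each bolus raises the concentration by D/Vd = 2053/277 ≈ 7.412 mcg/mL.
Cmax,ss = C₀/(1 − f) ≈ 7.412/0.5974 ≈ 12.407 mcg/mL.
One interval later, Cmin,ss = Cmax,ss·e^(−kτ) ≈ 12.407 × 0.4026 ≈ 4.995 mcg/mL.
Trough 5.0 mcg/mL vs MEC 7 mcg/mL: subtherapeutic.

5.0 mcg/mL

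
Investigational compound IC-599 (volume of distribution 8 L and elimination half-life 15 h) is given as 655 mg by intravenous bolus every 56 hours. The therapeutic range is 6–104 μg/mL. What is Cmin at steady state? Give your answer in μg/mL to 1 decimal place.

6.7 μg/mL

k = ln2/t½ = ln2/15 ≈ 0.046210 h⁻¹; fraction remaining f = e^(−kτ) = e^(−0.046210×56) ≈ 0.0752.
At steady state, accumulation factor R = 1/(1 − e^(−kτ)) ≈ 1.0813.
Each bolus raises the concentration by D/Vd = 655/8 ≈ 81.875 μg/mL.
Steady-state peak Cmax,ss = C₀·R ≈ 81.875 × 1.0813 ≈ 88.531 μg/mL.
One interval later, Cmin,ss = Cmax,ss·e^(−kτ) ≈ 88.531 × 0.0752 ≈ 6.658 μg/mL.
Trough 6.7 μg/mL vs MEC 6 μg/mL: adequate.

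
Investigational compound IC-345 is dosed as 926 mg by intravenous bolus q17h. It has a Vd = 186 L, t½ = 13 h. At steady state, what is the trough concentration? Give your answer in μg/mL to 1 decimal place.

τ/t½ = 17/13 ≈ 1.3077, so fraction remaining f = (1/2)^(17/13) ≈ 0.4040.
Single-dose peak C₀ = D/Vd = 926/186 ≈ 4.978 μg/mL.
Steady-state trough Cmin,ss = C₀·f/(1−f) ≈ 4.978 × 0.4040/0.5960 ≈ 3.374 μg/mL.

3.4 μg/mL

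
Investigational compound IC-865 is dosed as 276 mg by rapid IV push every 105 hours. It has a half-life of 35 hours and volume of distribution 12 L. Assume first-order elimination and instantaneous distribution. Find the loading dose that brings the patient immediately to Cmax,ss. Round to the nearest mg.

315 mg

f = (1/2)^(105/35) ≈ 0.125000; accumulation ratio R = 1/(1−f) ≈ 1.14286.
Loading dose to hit Cmax,ss on first dose: D_load = D_maint·R ≈ 276 × 1.14286 ≈ 315.43 mg.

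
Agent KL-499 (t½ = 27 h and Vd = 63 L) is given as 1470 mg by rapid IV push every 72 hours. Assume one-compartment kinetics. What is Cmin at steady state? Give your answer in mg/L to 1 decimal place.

Over one 72-h interval, 72/27 ≈ 2.6667 half-lives elapse, leaving f ≈ 0.1575 of each dose.
Each bolus raises the concentration by D/Vd = 1470/63 ≈ 23.333 mg/L.
Steady-state trough Cmin,ss = C₀·f/(1−f) ≈ 23.333 × 0.1575/0.8425 ≈ 4.362 mg/L.

4.4 mg/L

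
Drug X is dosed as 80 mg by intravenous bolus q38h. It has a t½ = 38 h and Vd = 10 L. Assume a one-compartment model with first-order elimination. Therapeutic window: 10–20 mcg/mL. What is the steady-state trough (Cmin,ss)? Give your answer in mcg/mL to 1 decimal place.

τ = 38 h = 1 half-life, so f = (1/2)^1 = 0.5.
At steady state, R = 1/(1 − 0.5) = 2/1.
Single-dose peak C₀ = D/Vd = 80/10 = 8 mcg/mL.
Steady-state peak Cmax,ss = C₀·R = 8 × 2/1 ≈ 16.000 mcg/mL.
Steady-state trough Cmin,ss = Cmax,ss·f ≈ 16.000 × 0.5 ≈ 8.000 mcg/mL.
Trough 8.0 mcg/mL vs MEC 10 mcg/mL: subtherapeutic.

8.0 mcg/mL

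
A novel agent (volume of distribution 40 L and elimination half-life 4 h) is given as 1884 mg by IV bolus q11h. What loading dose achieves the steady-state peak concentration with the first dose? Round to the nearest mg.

2213 mg

f = (1/2)^(11/4) ≈ 0.148651; accumulation ratio R = 1/(1−f) ≈ 1.17461.
Loading dose to hit Cmax,ss on first dose: D_load = D_maint·R ≈ 1884 × 1.17461 ≈ 2212.97 mg.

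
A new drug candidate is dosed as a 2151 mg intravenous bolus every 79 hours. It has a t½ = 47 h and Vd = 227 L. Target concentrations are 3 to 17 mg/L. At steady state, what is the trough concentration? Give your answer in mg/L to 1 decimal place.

4.3 mg/L

Over one 79-h interval, 79/47 ≈ 1.6809 half-lives elapse, leaving f ≈ 0.3119 of each dose.
Single-dose peak C₀ = D/Vd = 2151/227 ≈ 9.476 mg/L.
Steady-state trough Cmin,ss = C₀·f/(1−f) ≈ 9.476 × 0.3119/0.6881 ≈ 4.295 mg/L.
Trough 4.3 mg/L vs MEC 3 mg/L: adequate.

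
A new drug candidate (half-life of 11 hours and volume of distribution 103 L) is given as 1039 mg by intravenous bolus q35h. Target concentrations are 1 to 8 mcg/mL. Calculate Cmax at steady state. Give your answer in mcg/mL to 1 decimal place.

τ/t½ = 35/11 ≈ 3.1818, so fraction remaining f = (1/2)^(35/11) ≈ 0.1102.
At steady state, accumulation factor R = 1/(1 − e^(−kτ)) ≈ 1.1238.
Single-dose peak C₀ = D/Vd = 1039/103 ≈ 10.087 mcg/mL.
Steady-state peak Cmax,ss = C₀·R ≈ 10.087 × 1.1238 ≈ 11.336 mcg/mL.
Peak 11.3 mcg/mL vs MTC 8 mcg/mL: exceeds toxic threshold.

11.3 mcg/mL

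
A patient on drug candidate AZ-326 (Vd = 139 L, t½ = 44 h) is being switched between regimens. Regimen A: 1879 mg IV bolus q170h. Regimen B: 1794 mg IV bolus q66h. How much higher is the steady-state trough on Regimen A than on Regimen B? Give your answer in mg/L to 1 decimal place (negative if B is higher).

-6.1 mg/L

Regimen A: f = (1/2)^(170/44) ≈ 0.0687; Cmin,ss = (1879/139)·f/(1−f) ≈ 0.997 mg/L.
Regimen B: f = (1/2)^(66/44) ≈ 0.3536; Cmin,ss = (1794/139)·f/(1−f) ≈ 7.060 mg/L.
Difference ≈ 0.997 − 7.060 ≈ -6.063 mg/L.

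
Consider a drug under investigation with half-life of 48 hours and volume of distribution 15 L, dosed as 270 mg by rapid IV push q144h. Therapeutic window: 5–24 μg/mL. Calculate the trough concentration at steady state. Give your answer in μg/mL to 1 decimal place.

The dosing interval is 3 half-lives, so f = 2^(−3) = 0.125.
At steady state, R = 1/(1 − 0.125) = 8/7.
Single-dose peak C₀ = D/Vd = 270/15 = 18 μg/mL.
Steady-state peak Cmax,ss = C₀·R = 18 × 8/7 ≈ 20.571 μg/mL.
Steady-state trough Cmin,ss = Cmax,ss·f ≈ 20.571 × 0.125 ≈ 2.571 μg/mL.
Trough 2.6 μg/mL vs MEC 5 μg/mL: subtherapeutic.

2.6 μg/mL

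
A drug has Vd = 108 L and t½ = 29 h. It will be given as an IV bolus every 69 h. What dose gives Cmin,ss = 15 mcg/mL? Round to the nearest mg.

6809 mg

τ/t½ = 69/29 ≈ 2.3793, so f = (1/2)^(69/29) ≈ 0.192201.
Cmin,ss = (D/Vd)·f/(1−f), so D = Cmin,ss·Vd·(1−f)/f.
D = 15 × 108 × (1−f)/f ≈ 15 × 108 × 4.20289 ≈ 6808.68 mg.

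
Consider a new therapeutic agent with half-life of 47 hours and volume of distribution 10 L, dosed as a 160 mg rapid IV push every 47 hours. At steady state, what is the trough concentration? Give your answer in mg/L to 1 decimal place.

The dosing interval is 1 half-life, so f = 2^(−1) = 0.5.
At steady state, R = 1/(1 − 0.5) = 2/1.
Single-dose peak C₀ = D/Vd = 160/10 = 16 mg/L.
Steady-state peak Cmax,ss = C₀·R = 16 × 2/1 ≈ 32.000 mg/L.
Steady-state trough Cmin,ss = Cmax,ss·f ≈ 32.000 × 0.5 ≈ 16.000 mg/L.

16.0 mg/L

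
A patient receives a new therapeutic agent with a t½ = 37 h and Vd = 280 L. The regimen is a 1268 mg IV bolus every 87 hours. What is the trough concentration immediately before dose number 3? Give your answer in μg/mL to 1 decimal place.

1.1 μg/mL

f = (1/2)^(τ/t½) = (1/2)^(87/37) ≈ 0.1960.
C₀ = D/Vd = 1268/280 ≈ 4.529 μg/mL.
Before the 3rd dose, 2 doses have been given. Superposition: Cmin = C₀·(f + f²).
≈ 4.529 × (0.1960 + 0.0384) ≈ 4.529 × 0.2344 ≈ 1.062 μg/mL.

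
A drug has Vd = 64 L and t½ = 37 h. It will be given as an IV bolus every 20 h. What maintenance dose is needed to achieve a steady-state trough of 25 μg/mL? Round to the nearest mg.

τ/t½ = 20/37 ≈ 0.54054, so f = (1/2)^(20/37) ≈ 0.687513.
Cmin,ss = (D/Vd)·f/(1−f), so D = Cmin,ss·Vd·(1−f)/f.
D = 25 × 64 × (1−f)/f ≈ 25 × 64 × 0.45452 ≈ 727.23 mg.

727 mg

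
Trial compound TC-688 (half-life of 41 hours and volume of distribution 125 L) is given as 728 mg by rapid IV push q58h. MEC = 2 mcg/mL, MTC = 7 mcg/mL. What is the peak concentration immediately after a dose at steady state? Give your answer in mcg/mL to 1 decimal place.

9.3 mcg/mL

Over one 58-h interval, 58/41 ≈ 1.4146 half-lives elapse, leaving f ≈ 0.3751 of each dose.
At steady state, accumulation factor R = 1/(1 − e^(−kτ)) ≈ 1.6003.
Single-dose peak C₀ = D/Vd = 728/125 ≈ 5.824 mcg/mL.
Cmax,ss = C₀/(1 − f) ≈ 5.824/0.6249 ≈ 9.320 mcg/mL.
Peak 9.3 mcg/mL vs MTC 7 mcg/mL: exceeds toxic threshold.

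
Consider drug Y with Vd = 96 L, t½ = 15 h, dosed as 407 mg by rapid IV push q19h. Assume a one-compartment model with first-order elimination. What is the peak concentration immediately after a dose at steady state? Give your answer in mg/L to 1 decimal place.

7.3 mg/L

τ/t½ = 19/15 ≈ 1.2667, so fraction remaining f = (1/2)^(19/15) ≈ 0.4156.
At steady state, accumulation factor R = 1/(1 − e^(−kτ)) ≈ 1.7112.
Each bolus raises the concentration by D/Vd = 407/96 ≈ 4.240 mg/L.
Steady-state peak Cmax,ss = C₀·R ≈ 4.240 × 1.7112 ≈ 7.255 mg/L.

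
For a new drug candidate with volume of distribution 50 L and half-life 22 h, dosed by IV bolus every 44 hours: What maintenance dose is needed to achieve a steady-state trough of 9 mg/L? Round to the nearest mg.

1350 mg

τ/t½ = 44/22 ≈ 2, so f = (1/2)^(44/22) ≈ 0.250000.
Cmin,ss = (D/Vd)·f/(1−f), so D = Cmin,ss·Vd·(1−f)/f.
D = 9 × 50 × (1−f)/f ≈ 9 × 50 × 3.00000 ≈ 1350.00 mg.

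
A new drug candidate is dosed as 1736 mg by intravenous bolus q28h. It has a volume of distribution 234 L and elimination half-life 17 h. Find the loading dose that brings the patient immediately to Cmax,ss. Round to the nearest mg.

2550 mg

f = (1/2)^(28/17) ≈ 0.319290; accumulation ratio R = 1/(1−f) ≈ 1.46905.
Loading dose to hit Cmax,ss on first dose: D_load = D_maint·R ≈ 1736 × 1.46905 ≈ 2550.27 mg.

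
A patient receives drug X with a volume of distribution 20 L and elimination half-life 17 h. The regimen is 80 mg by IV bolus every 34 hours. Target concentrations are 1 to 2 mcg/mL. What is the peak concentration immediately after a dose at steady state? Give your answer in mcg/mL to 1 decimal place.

5.3 mcg/mL

τ = 34 h = 2 half-lives, so f = (1/2)^2 = 0.25.
Accumulation ratio R = 1/(1 − f) = 1/0.75 = 4/3.
Single-dose peak C₀ = D/Vd = 80/20 = 4 mcg/mL.
Steady-state peak Cmax,ss = C₀·R = 4 × 4/3 ≈ 5.333 mcg/mL.
Peak 5.3 mcg/mL vs MTC 2 mcg/mL: exceeds toxic threshold.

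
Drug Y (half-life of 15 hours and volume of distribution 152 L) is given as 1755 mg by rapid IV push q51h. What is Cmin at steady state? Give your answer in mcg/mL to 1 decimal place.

k = ln2/t½ = ln2/15 ≈ 0.046210 h⁻¹; fraction remaining f = e^(−kτ) = e^(−0.046210×51) ≈ 0.0947.
Accumulation ratio R = 1/(1 − f) ≈ 1/0.9053 ≈ 1.1046.
Single-dose peak C₀ = D/Vd = 1755/152 ≈ 11.546 mcg/mL.
Steady-state peak Cmax,ss = C₀·R ≈ 11.546 × 1.1046 ≈ 12.754 mcg/mL.
Steady-state trough Cmin,ss = Cmax,ss·f ≈ 12.754 × 0.0947 ≈ 1.208 mcg/mL.

1.2 mcg/mL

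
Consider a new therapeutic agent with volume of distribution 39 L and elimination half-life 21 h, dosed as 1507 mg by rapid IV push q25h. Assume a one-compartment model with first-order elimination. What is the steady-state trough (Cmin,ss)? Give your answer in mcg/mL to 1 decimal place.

τ/t½ = 25/21 ≈ 1.1905, so fraction remaining f = (1/2)^(25/21) ≈ 0.4382.
Single-dose peak C₀ = D/Vd = 1507/39 ≈ 38.641 mcg/mL.
Steady-state trough Cmin,ss = C₀·f/(1−f) ≈ 38.641 × 0.4382/0.5618 ≈ 30.140 mcg/mL.

30.1 mcg/mL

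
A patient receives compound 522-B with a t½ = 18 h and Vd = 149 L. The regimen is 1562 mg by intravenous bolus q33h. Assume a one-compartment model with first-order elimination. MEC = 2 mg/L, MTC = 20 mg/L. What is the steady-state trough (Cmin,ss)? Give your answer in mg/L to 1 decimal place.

4.1 mg/L

Over one 33-h interval, 33/18 ≈ 1.8333 half-lives elapse, leaving f ≈ 0.2806 of each dose.
Each bolus raises the concentration by D/Vd = 1562/149 ≈ 10.483 mg/L.
Steady-state trough Cmin,ss = C₀·f/(1−f) ≈ 10.483 × 0.2806/0.7194 ≈ 4.089 mg/L.
Trough 4.1 mg/L vs MEC 2 mg/L: adequate.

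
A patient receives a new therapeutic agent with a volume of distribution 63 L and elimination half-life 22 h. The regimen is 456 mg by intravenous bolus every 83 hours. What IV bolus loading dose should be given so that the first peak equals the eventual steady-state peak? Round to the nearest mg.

492 mg

f = (1/2)^(83/22) ≈ 0.073164; accumulation ratio R = 1/(1−f) ≈ 1.07894.
Loading dose to hit Cmax,ss on first dose: D_load = D_maint·R ≈ 456 × 1.07894 ≈ 492.00 mg.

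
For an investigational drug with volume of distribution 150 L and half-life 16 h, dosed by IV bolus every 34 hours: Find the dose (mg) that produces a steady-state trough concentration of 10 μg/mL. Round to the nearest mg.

5043 mg

τ/t½ = 34/16 ≈ 2.125, so f = (1/2)^(34/16) ≈ 0.229251.
Cmin,ss = (D/Vd)·f/(1−f), so D = Cmin,ss·Vd·(1−f)/f.
D = 10 × 150 × (1−f)/f ≈ 10 × 150 × 3.36203 ≈ 5043.05 mg.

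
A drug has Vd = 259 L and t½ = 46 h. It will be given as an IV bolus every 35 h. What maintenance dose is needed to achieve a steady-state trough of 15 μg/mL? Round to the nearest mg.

τ/t½ = 35/46 ≈ 0.76087, so f = (1/2)^(35/46) ≈ 0.590141.
Cmin,ss = (D/Vd)·f/(1−f), so D = Cmin,ss·Vd·(1−f)/f.
D = 15 × 259 × (1−f)/f ≈ 15 × 259 × 0.69451 ≈ 2698.17 mg.

2698 mg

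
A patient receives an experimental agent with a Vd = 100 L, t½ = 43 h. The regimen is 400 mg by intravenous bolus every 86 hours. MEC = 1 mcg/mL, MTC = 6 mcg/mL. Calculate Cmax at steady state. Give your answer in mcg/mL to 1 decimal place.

5.3 mcg/mL

The dosing interval is 2 half-lives, so f = 2^(−2) = 0.25.
Accumulation ratio R = 1/(1 − f) = 1/0.75 = 4/3.
Single-dose peak C₀ = D/Vd = 400/100 = 4 mcg/mL.
Steady-state peak Cmax,ss = C₀·R = 4 × 4/3 ≈ 5.333 mcg/mL.
Peak 5.3 mcg/mL vs MTC 6 mcg/mL: below toxic threshold.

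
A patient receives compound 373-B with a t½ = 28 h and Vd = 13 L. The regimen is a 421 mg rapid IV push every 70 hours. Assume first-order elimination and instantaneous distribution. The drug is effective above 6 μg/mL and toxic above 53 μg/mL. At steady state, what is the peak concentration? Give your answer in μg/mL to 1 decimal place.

39.3 μg/mL

k = ln2/t½ = ln2/28 ≈ 0.024755 h⁻¹; fraction remaining f = e^(−kτ) = e^(−0.024755×70) ≈ 0.1768.
Accumulation ratio R = 1/(1 − f) ≈ 1/0.8232 ≈ 1.2148.
Each bolus raises the concentration by D/Vd = 421/13 ≈ 32.385 μg/mL.
Cmax,ss = C₀/(1 − f) ≈ 32.385/0.8232 ≈ 39.340 μg/mL.
Peak 39.3 μg/mL vs MTC 53 μg/mL: below toxic threshold.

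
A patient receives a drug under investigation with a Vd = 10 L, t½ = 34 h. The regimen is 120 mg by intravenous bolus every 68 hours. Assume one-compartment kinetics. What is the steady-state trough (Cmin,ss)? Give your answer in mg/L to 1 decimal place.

The dosing interval is 2 half-lives, so f = 2^(−2) = 0.25.
At steady state, R = 1/(1 − 0.25) = 4/3.
Single-dose peak C₀ = D/Vd = 120/10 = 12 mg/L.
Steady-state peak Cmax,ss = C₀·R = 12 × 4/3 ≈ 16.000 mg/L.
Steady-state trough Cmin,ss = Cmax,ss·f ≈ 16.000 × 0.25 ≈ 4.000 mg/L.

4.0 mg/L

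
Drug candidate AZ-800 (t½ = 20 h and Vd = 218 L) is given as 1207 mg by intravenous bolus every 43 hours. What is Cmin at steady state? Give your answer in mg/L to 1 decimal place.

Over one 43-h interval, 43/20 ≈ 2.15 half-lives elapse, leaving f ≈ 0.2253 of each dose.
At steady state, accumulation factor R = 1/(1 − e^(−kτ)) ≈ 1.2908.
Each bolus raises the concentration by D/Vd = 1207/218 ≈ 5.537 mg/L.
Cmax,ss = C₀/(1 − f) ≈ 5.537/0.7747 ≈ 7.147 mg/L.
Steady-state trough Cmin,ss = Cmax,ss·f ≈ 7.147 × 0.2253 ≈ 1.610 mg/L.

1.6 mg/L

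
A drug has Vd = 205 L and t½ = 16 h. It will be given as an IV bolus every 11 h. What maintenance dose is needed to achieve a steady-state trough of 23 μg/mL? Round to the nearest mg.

2878 mg

τ/t½ = 11/16 ≈ 0.6875, so f = (1/2)^(11/16) ≈ 0.620929.
Cmin,ss = (D/Vd)·f/(1−f), so D = Cmin,ss·Vd·(1−f)/f.
D = 23 × 205 × (1−f)/f ≈ 23 × 205 × 0.61049 ≈ 2878.46 mg.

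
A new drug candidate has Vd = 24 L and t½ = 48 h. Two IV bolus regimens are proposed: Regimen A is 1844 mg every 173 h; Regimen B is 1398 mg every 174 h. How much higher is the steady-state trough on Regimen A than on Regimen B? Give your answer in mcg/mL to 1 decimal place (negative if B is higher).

1.7 mcg/mL

Regimen A: f = (1/2)^(173/48) ≈ 0.0822; Cmin,ss = (1844/24)·f/(1−f) ≈ 6.881 mcg/mL.
Regimen B: f = (1/2)^(174/48) ≈ 0.0811; Cmin,ss = (1398/24)·f/(1−f) ≈ 5.141 mcg/mL.
Difference ≈ 6.881 − 5.141 ≈ 1.740 mcg/mL.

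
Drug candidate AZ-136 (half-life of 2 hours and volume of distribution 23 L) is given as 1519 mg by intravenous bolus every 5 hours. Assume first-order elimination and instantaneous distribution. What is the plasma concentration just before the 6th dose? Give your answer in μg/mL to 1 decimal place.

f = (1/2)^(τ/t½) = (1/2)^(5/2) ≈ 0.1768.
C₀ = D/Vd = 1519/23 ≈ 66.043 μg/mL.
Before the 6th dose, 5 doses have been given. Superposition: Cmin = C₀·(f + f² + … + f^5).
≈ 66.043 × (0.1768 + 0.0313 + 0.0055 + 0.0010 + 0.0002) ≈ 66.043 × 0.2148 ≈ 14.186 μg/mL.

14.2 μg/mL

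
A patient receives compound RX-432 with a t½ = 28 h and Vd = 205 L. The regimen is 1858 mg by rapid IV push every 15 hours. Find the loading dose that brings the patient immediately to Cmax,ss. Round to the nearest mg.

5990 mg

f = (1/2)^(15/28) ≈ 0.689817; accumulation ratio R = 1/(1−f) ≈ 3.22390.
Loading dose to hit Cmax,ss on first dose: D_load = D_maint·R ≈ 1858 × 3.22390 ≈ 5990.01 mg.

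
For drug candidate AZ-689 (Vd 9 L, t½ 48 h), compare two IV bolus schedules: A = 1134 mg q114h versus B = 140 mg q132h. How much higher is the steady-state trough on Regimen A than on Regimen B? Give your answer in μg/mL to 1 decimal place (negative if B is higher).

27.4 μg/mL

Regimen A: f = (1/2)^(114/48) ≈ 0.1928; Cmin,ss = (1134/9)·f/(1−f) ≈ 30.095 μg/mL.
Regimen B: f = (1/2)^(132/48) ≈ 0.1487; Cmin,ss = (140/9)·f/(1−f) ≈ 2.717 μg/mL.
Difference ≈ 30.095 − 2.717 ≈ 27.378 μg/mL.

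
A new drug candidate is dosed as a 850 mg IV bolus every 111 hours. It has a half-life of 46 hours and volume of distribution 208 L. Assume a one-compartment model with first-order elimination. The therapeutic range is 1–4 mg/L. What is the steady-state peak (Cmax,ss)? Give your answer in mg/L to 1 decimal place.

Over one 111-h interval, 111/46 ≈ 2.413 half-lives elapse, leaving f ≈ 0.1878 of each dose.
Accumulation ratio R = 1/(1 − f) ≈ 1/0.8122 ≈ 1.2312.
Each bolus raises the concentration by D/Vd = 850/208 ≈ 4.087 mg/L.
Cmax,ss = C₀/(1 − f) ≈ 4.087/0.8122 ≈ 5.032 mg/L.
Peak 5.0 mg/L vs MTC 4 mg/L: exceeds toxic threshold.

5.0 mg/L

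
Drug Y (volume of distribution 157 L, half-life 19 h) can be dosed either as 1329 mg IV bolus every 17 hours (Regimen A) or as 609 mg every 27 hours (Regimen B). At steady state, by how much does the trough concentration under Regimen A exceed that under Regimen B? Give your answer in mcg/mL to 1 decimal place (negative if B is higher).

7.5 mcg/mL

Regimen A: f = (1/2)^(17/19) ≈ 0.5378; Cmin,ss = (1329/157)·f/(1−f) ≈ 9.850 mcg/mL.
Regimen B: f = (1/2)^(27/19) ≈ 0.3734; Cmin,ss = (609/157)·f/(1−f) ≈ 2.312 mcg/mL.
Difference ≈ 9.850 − 2.312 ≈ 7.538 mcg/mL.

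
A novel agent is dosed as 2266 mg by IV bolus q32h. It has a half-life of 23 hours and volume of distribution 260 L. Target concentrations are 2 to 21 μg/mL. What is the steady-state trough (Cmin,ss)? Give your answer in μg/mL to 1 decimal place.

5.4 μg/mL

k = ln2/t½ = ln2/23 ≈ 0.030137 h⁻¹; fraction remaining f = e^(−kτ) = e^(−0.030137×32) ≈ 0.3812.
At steady state, accumulation factor R = 1/(1 − e^(−kτ)) ≈ 1.6160.
Each bolus raises the concentration by D/Vd = 2266/260 ≈ 8.715 μg/mL.
Steady-state peak Cmax,ss = C₀·R ≈ 8.715 × 1.6160 ≈ 14.083 μg/mL.
Steady-state trough Cmin,ss = Cmax,ss·f ≈ 14.083 × 0.3812 ≈ 5.368 μg/mL.
Trough 5.4 μg/mL vs MEC 2 μg/mL: adequate.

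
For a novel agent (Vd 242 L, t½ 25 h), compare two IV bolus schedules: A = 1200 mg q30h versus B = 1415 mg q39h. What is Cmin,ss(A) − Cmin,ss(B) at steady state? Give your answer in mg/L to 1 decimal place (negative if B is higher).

0.8 mg/L

Regimen A: f = (1/2)^(30/25) ≈ 0.4353; Cmin,ss = (1200/242)·f/(1−f) ≈ 3.822 mg/L.
Regimen B: f = (1/2)^(39/25) ≈ 0.3392; Cmin,ss = (1415/242)·f/(1−f) ≈ 3.001 mg/L.
Difference ≈ 3.822 − 3.001 ≈ 0.821 mg/L.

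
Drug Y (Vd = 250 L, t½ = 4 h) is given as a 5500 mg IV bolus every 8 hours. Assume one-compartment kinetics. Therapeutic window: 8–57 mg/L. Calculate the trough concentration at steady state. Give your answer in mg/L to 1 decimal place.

7.3 mg/L

τ = 8 h = 2 half-lives, so f = (1/2)^2 = 0.25.
Accumulation ratio R = 1/(1 − f) = 1/0.75 = 4/3.
Single-dose peak C₀ = D/Vd = 5500/250 = 22 mg/L.
Steady-state peak Cmax,ss = C₀·R = 22 × 4/3 ≈ 29.333 mg/L.
Steady-state trough Cmin,ss = Cmax,ss·f ≈ 29.333 × 0.25 ≈ 7.333 mg/L.
Trough 7.3 mg/L vs MEC 8 mg/L: subtherapeutic.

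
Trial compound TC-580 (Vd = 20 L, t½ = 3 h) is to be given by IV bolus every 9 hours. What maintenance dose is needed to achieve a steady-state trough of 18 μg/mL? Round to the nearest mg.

τ/t½ = 9/3 ≈ 3, so f = (1/2)^(9/3) ≈ 0.125000.
Cmin,ss = (D/Vd)·f/(1−f), so D = Cmin,ss·Vd·(1−f)/f.
D = 18 × 20 × (1−f)/f ≈ 18 × 20 × 7.00000 ≈ 2520.00 mg.

2520 mg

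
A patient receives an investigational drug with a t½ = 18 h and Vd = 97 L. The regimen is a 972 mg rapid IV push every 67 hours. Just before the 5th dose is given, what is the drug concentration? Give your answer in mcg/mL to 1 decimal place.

0.8 mcg/mL

f = (1/2)^(τ/t½) = (1/2)^(67/18) ≈ 0.0758.
C₀ = D/Vd = 972/97 ≈ 10.021 mcg/mL.
Before the 5th dose, 4 doses have been given. Superposition: Cmin = C₀·(f + f² + … + f^4).
≈ 10.021 × (0.0758 + 0.0057 + 0.0004 + 0.0000) ≈ 10.021 × 0.0819 ≈ 0.821 mcg/mL.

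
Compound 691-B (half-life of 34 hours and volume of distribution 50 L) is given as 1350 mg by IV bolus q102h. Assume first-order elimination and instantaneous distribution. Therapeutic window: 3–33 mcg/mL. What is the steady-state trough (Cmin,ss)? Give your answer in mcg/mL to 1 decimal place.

τ = 102 h = 3 half-lives, so f = (1/2)^3 = 0.125.
At steady state, R = 1/(1 − 0.125) = 8/7.
Single-dose peak C₀ = D/Vd = 1350/50 = 27 mcg/mL.
Steady-state peak Cmax,ss = C₀·R = 27 × 8/7 ≈ 30.857 mcg/mL.
Steady-state trough Cmin,ss = Cmax,ss·f ≈ 30.857 × 0.125 ≈ 3.857 mcg/mL.
Trough 3.9 mcg/mL vs MEC 3 mcg/mL: adequate.

3.9 mcg/mL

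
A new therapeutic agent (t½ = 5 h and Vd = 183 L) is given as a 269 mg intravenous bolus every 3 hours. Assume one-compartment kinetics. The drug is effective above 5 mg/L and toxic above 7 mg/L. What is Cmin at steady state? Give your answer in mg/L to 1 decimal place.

2.9 mg/L

Over one 3-h interval, 3/5 ≈ 0.6 half-lives elapse, leaving f ≈ 0.6598 of each dose.
Accumulation ratio R = 1/(1 − f) ≈ 1/0.3402 ≈ 2.9394.
Single-dose peak C₀ = D/Vd = 269/183 ≈ 1.470 mg/L.
Steady-state peak Cmax,ss = C₀·R ≈ 1.470 × 2.9394 ≈ 4.321 mg/L.
Steady-state trough Cmin,ss = Cmax,ss·f ≈ 4.321 × 0.6598 ≈ 2.851 mg/L.
Trough 2.9 mg/L vs MEC 5 mg/L: subtherapeutic.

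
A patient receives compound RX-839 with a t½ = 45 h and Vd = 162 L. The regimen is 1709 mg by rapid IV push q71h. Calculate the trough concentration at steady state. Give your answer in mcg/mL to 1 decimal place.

Over one 71-h interval, 71/45 ≈ 1.5778 half-lives elapse, leaving f ≈ 0.3350 of each dose.
At steady state, accumulation factor R = 1/(1 − e^(−kτ)) ≈ 1.5038.
Each bolus raises the concentration by D/Vd = 1709/162 ≈ 10.549 mcg/mL.
Steady-state peak Cmax,ss = C₀·R ≈ 10.549 × 1.5038 ≈ 15.864 mcg/mL.
One interval later, Cmin,ss = Cmax,ss·e^(−kτ) ≈ 15.864 × 0.3350 ≈ 5.314 mcg/mL.

5.3 mcg/mL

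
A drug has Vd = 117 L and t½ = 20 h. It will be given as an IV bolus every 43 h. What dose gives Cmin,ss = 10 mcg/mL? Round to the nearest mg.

τ/t½ = 43/20 ≈ 2.15, so f = (1/2)^(43/20) ≈ 0.225313.
Cmin,ss = (D/Vd)·f/(1−f), so D = Cmin,ss·Vd·(1−f)/f.
D = 10 × 117 × (1−f)/f ≈ 10 × 117 × 3.43827 ≈ 4022.78 mg.

4023 mg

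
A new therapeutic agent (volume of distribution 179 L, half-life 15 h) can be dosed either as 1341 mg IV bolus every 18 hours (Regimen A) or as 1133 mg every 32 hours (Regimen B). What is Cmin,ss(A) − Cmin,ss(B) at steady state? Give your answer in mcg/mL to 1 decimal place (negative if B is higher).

Regimen A: f = (1/2)^(18/15) ≈ 0.4353; Cmin,ss = (1341/179)·f/(1−f) ≈ 5.775 mcg/mL.
Regimen B: f = (1/2)^(32/15) ≈ 0.2279; Cmin,ss = (1133/179)·f/(1−f) ≈ 1.868 mcg/mL.
Difference ≈ 5.775 − 1.868 ≈ 3.907 mcg/mL.

3.9 mcg/mL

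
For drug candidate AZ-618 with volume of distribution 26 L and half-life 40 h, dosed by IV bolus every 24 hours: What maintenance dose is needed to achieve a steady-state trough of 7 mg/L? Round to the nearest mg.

94 mg

τ/t½ = 24/40 ≈ 0.6, so f = (1/2)^(24/40) ≈ 0.659754.
Cmin,ss = (D/Vd)·f/(1−f), so D = Cmin,ss·Vd·(1−f)/f.
D = 7 × 26 × (1−f)/f ≈ 7 × 26 × 0.51572 ≈ 93.86 mg.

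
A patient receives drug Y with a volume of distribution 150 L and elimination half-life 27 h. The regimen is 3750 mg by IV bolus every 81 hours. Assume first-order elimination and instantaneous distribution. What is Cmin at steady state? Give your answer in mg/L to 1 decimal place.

3.6 mg/L

The dosing interval is 3 half-lives, so f = 2^(−3) = 0.125.
At steady state, R = 1/(1 − 0.125) = 8/7.
Single-dose peak C₀ = D/Vd = 3750/150 = 25 mg/L.
Steady-state peak Cmax,ss = C₀·R = 25 × 8/7 ≈ 28.571 mg/L.
Steady-state trough Cmin,ss = Cmax,ss·f ≈ 28.571 × 0.125 ≈ 3.571 mg/L.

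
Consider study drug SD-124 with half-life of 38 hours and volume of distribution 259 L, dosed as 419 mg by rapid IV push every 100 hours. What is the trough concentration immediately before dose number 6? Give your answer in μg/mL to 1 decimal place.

0.3 μg/mL

f = (1/2)^(τ/t½) = (1/2)^(100/38) ≈ 0.1614.
C₀ = D/Vd = 419/259 ≈ 1.618 μg/mL.
Before the 6th dose, 5 doses have been given. Superposition: Cmin = C₀·(f + f² + … + f^5).
≈ 1.618 × (0.1614 + 0.0260 + 0.0042 + 0.0007 + 0.0001) ≈ 1.618 × 0.1924 ≈ 0.311 μg/mL.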